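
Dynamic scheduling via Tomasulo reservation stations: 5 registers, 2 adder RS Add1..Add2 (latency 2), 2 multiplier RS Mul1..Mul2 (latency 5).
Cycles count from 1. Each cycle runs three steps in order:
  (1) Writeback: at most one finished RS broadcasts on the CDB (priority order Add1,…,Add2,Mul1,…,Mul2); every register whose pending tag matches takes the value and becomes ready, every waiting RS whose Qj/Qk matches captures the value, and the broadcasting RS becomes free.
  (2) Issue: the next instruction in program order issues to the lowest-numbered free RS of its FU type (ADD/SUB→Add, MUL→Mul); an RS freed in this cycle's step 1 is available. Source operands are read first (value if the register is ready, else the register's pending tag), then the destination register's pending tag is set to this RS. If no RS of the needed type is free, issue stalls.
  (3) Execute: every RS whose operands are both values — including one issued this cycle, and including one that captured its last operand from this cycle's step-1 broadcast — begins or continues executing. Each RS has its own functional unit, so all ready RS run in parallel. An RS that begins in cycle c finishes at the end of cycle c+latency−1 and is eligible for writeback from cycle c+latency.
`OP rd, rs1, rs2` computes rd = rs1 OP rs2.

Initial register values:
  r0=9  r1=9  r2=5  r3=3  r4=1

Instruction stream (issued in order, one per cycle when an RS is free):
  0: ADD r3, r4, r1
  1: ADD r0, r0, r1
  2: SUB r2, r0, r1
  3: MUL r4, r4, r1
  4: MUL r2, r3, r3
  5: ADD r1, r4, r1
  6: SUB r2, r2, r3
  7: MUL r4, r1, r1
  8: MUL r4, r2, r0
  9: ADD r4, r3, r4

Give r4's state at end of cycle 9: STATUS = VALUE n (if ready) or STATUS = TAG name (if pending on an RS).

STATUS = TAG Mul1

cycle 1: issue ADD r3<-Add1 // r0:9,r1:9,r2:5,r3:Add1,r4:1
cycle 2: issue ADD r0<-Add2 // r0:Add2,r1:9,r2:5,r3:Add1,r4:1
cycle 3: CDB Add1=10; issue SUB r2<-Add1 // r0:Add2,r1:9,r2:Add1,r3:10,r4:1
cycle 4: CDB Add2=18; issue MUL r4<-Mul1 // r0:18,r1:9,r2:Add1,r3:10,r4:Mul1
cycle 5: issue MUL r2<-Mul2 // r0:18,r1:9,r2:Mul2,r3:10,r4:Mul1
cycle 6: CDB Add1=9; issue ADD r1<-Add1 // r0:18,r1:Add1,r2:Mul2,r3:10,r4:Mul1
cycle 7: issue SUB r2<-Add2 // r0:18,r1:Add1,r2:Add2,r3:10,r4:Mul1
cycle 8: stall // r0:18,r1:Add1,r2:Add2,r3:10,r4:Mul1
cycle 9: CDB Mul1=9; issue MUL r4<-Mul1 // r0:18,r1:Add1,r2:Add2,r3:10,r4:Mul1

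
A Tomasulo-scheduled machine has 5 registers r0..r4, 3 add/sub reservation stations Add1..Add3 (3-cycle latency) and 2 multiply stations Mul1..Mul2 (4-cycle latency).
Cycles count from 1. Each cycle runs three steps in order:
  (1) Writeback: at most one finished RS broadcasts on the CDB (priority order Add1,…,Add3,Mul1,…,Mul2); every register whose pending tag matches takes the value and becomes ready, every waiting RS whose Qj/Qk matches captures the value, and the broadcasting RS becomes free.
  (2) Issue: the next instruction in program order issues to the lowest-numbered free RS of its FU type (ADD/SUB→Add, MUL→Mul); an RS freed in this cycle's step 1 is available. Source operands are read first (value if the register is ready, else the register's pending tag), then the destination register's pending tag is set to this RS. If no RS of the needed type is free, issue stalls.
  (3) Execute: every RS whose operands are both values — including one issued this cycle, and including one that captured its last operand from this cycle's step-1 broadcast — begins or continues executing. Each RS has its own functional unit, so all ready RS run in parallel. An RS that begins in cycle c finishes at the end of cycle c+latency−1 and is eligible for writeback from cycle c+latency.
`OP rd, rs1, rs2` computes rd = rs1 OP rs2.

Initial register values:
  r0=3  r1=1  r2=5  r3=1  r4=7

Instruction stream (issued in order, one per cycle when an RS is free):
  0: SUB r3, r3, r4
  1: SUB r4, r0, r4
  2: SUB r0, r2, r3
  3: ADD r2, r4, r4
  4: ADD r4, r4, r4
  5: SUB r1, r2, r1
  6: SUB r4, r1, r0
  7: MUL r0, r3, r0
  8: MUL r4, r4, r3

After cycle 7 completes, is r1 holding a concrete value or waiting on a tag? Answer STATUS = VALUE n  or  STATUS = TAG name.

STATUS = TAG Add3

cycle 1: issue SUB r3<-Add1 // r0:3,r1:1,r2:5,r3:Add1,r4:7
cycle 2: issue SUB r4<-Add2 // r0:3,r1:1,r2:5,r3:Add1,r4:Add2
cycle 3: issue SUB r0<-Add3 // r0:Add3,r1:1,r2:5,r3:Add1,r4:Add2
cycle 4: CDB Add1=-6; issue ADD r2<-Add1 // r0:Add3,r1:1,r2:Add1,r3:-6,r4:Add2
cycle 5: CDB Add2=-4; issue ADD r4<-Add2 // r0:Add3,r1:1,r2:Add1,r3:-6,r4:Add2
cycle 6: stall // r0:Add3,r1:1,r2:Add1,r3:-6,r4:Add2
cycle 7: CDB Add3=11; issue SUB r1<-Add3 // r0:11,r1:Add3,r2:Add1,r3:-6,r4:Add2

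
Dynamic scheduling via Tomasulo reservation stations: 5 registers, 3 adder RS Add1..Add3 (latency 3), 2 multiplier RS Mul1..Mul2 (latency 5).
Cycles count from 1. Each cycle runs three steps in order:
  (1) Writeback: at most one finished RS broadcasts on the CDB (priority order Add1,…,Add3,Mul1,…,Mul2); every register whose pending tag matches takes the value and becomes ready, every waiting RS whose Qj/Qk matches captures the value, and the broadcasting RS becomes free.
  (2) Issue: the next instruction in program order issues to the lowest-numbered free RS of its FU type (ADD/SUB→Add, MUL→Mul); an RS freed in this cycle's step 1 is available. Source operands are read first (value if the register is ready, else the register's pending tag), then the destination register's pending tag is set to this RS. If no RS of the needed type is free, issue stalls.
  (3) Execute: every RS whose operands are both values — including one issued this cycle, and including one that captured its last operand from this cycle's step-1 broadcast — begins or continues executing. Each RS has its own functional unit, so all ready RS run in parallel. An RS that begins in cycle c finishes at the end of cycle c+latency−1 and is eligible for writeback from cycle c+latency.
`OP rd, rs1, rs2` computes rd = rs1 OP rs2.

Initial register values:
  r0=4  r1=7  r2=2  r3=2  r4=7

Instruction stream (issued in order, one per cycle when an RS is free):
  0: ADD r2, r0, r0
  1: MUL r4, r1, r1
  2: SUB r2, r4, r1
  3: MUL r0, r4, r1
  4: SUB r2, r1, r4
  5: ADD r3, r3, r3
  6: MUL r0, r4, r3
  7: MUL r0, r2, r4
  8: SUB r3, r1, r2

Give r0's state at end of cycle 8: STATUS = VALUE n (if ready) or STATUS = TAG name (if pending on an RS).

STATUS = TAG Mul1

  c1: issue ADD r2<-Add1  regs: r0:4,r1:7,r2:Add1,r3:2,r4:7
  c2: issue MUL r4<-Mul1  regs: r0:4,r1:7,r2:Add1,r3:2,r4:Mul1
  c3: issue SUB r2<-Add2  regs: r0:4,r1:7,r2:Add2,r3:2,r4:Mul1
  c4: CDB Add1=8; issue MUL r0<-Mul2  regs: r0:Mul2,r1:7,r2:Add2,r3:2,r4:Mul1
  c5: issue SUB r2<-Add1  regs: r0:Mul2,r1:7,r2:Add1,r3:2,r4:Mul1
  c6: issue ADD r3<-Add3  regs: r0:Mul2,r1:7,r2:Add1,r3:Add3,r4:Mul1
  c7: CDB Mul1=49; issue MUL r0<-Mul1  regs: r0:Mul1,r1:7,r2:Add1,r3:Add3,r4:49
  c8: stall  regs: r0:Mul1,r1:7,r2:Add1,r3:Add3,r4:49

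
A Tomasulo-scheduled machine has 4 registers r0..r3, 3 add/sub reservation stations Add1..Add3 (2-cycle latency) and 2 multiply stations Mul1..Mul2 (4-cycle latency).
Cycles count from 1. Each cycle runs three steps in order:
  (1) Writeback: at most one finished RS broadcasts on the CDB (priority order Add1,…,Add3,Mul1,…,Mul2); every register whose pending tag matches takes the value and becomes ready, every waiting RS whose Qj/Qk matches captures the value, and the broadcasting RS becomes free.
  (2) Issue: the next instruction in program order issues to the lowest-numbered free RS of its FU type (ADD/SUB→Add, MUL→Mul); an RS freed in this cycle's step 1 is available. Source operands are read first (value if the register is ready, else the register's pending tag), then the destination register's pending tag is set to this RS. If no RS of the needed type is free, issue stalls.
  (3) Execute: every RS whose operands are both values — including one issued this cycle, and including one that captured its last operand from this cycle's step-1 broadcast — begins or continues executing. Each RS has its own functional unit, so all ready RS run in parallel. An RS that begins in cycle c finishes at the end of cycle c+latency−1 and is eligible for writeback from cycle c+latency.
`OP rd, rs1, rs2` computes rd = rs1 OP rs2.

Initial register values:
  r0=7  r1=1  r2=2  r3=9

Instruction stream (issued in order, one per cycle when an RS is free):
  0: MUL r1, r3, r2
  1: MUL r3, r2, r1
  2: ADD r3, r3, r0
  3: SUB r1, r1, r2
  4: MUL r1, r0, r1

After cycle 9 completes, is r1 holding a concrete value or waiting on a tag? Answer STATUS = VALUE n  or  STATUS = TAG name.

cycle 1: issue MUL r1<-Mul1 // r0:7,r1:Mul1,r2:2,r3:9
cycle 2: issue MUL r3<-Mul2 // r0:7,r1:Mul1,r2:2,r3:Mul2
cycle 3: issue ADD r3<-Add1 // r0:7,r1:Mul1,r2:2,r3:Add1
cycle 4: issue SUB r1<-Add2 // r0:7,r1:Add2,r2:2,r3:Add1
cycle 5: CDB Mul1=18; issue MUL r1<-Mul1 // r0:7,r1:Mul1,r2:2,r3:Add1
cycle 6: - // r0:7,r1:Mul1,r2:2,r3:Add1
cycle 7: CDB Add2=16 // r0:7,r1:Mul1,r2:2,r3:Add1
cycle 8: - // r0:7,r1:Mul1,r2:2,r3:Add1
cycle 9: CDB Mul2=36 // r0:7,r1:Mul1,r2:2,r3:Add1

STATUS = TAG Mul1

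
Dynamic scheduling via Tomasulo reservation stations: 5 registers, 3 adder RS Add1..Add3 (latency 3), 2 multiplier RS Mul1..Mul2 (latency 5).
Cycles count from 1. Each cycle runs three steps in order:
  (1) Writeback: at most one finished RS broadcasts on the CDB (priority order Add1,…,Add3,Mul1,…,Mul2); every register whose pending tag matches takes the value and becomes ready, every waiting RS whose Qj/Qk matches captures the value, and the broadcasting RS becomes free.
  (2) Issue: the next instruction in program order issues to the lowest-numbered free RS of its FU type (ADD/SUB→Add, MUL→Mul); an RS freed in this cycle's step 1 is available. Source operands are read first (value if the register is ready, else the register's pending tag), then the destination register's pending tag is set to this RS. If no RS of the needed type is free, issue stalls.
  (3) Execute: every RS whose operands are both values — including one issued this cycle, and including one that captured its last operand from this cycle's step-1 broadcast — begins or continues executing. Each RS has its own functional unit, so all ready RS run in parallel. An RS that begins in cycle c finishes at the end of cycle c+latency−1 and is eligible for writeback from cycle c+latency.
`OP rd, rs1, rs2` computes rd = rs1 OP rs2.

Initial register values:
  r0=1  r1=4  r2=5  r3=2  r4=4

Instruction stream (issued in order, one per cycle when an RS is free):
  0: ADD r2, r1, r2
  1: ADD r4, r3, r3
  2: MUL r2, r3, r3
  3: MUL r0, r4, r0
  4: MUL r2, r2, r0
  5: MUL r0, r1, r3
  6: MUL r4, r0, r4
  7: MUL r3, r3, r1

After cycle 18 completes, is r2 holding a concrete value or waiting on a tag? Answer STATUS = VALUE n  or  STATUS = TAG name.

STATUS = VALUE 16

cycle 1: issue ADD r2<-Add1 // r0:1,r1:4,r2:Add1,r3:2,r4:4
cycle 2: issue ADD r4<-Add2 // r0:1,r1:4,r2:Add1,r3:2,r4:Add2
cycle 3: issue MUL r2<-Mul1 // r0:1,r1:4,r2:Mul1,r3:2,r4:Add2
cycle 4: CDB Add1=9; issue MUL r0<-Mul2 // r0:Mul2,r1:4,r2:Mul1,r3:2,r4:Add2
cycle 5: CDB Add2=4; stall // r0:Mul2,r1:4,r2:Mul1,r3:2,r4:4
cycle 6: stall // r0:Mul2,r1:4,r2:Mul1,r3:2,r4:4
cycle 7: stall // r0:Mul2,r1:4,r2:Mul1,r3:2,r4:4
cycle 8: CDB Mul1=4; issue MUL r2<-Mul1 // r0:Mul2,r1:4,r2:Mul1,r3:2,r4:4
cycle 9: stall // r0:Mul2,r1:4,r2:Mul1,r3:2,r4:4
cycle 10: CDB Mul2=4; issue MUL r0<-Mul2 // r0:Mul2,r1:4,r2:Mul1,r3:2,r4:4
cycle 11: stall // r0:Mul2,r1:4,r2:Mul1,r3:2,r4:4
cycle 12: stall // r0:Mul2,r1:4,r2:Mul1,r3:2,r4:4
cycle 13: stall // r0:Mul2,r1:4,r2:Mul1,r3:2,r4:4
cycle 14: stall // r0:Mul2,r1:4,r2:Mul1,r3:2,r4:4
cycle 15: CDB Mul1=16; issue MUL r4<-Mul1 // r0:Mul2,r1:4,r2:16,r3:2,r4:Mul1
cycle 16: CDB Mul2=8; issue MUL r3<-Mul2 // r0:8,r1:4,r2:16,r3:Mul2,r4:Mul1
cycle 17: - // r0:8,r1:4,r2:16,r3:Mul2,r4:Mul1
cycle 18: - // r0:8,r1:4,r2:16,r3:Mul2,r4:Mul1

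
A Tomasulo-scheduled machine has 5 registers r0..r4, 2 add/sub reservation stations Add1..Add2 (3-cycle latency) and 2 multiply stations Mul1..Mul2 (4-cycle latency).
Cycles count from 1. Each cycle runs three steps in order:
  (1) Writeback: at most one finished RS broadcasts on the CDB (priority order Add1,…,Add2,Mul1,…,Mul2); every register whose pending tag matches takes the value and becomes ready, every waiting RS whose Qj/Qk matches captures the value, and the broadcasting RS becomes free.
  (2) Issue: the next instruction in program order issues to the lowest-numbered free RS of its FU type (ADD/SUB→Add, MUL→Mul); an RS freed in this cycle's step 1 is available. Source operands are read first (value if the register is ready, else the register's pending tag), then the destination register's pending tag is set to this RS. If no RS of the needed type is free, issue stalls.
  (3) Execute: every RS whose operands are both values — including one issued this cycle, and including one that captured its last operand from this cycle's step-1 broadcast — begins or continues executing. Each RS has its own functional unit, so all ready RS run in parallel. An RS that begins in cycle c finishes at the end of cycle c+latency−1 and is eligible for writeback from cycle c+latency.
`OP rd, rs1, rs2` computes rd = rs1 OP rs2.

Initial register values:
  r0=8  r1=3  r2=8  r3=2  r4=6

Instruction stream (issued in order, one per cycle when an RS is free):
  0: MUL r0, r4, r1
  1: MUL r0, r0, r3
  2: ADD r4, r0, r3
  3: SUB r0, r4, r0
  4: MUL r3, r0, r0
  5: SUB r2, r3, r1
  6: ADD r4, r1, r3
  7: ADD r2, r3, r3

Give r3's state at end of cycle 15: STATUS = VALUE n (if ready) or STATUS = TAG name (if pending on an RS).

cycle 1: issue MUL r0<-Mul1 // r0:Mul1,r1:3,r2:8,r3:2,r4:6
cycle 2: issue MUL r0<-Mul2 // r0:Mul2,r1:3,r2:8,r3:2,r4:6
cycle 3: issue ADD r4<-Add1 // r0:Mul2,r1:3,r2:8,r3:2,r4:Add1
cycle 4: issue SUB r0<-Add2 // r0:Add2,r1:3,r2:8,r3:2,r4:Add1
cycle 5: CDB Mul1=18; issue MUL r3<-Mul1 // r0:Add2,r1:3,r2:8,r3:Mul1,r4:Add1
cycle 6: stall // r0:Add2,r1:3,r2:8,r3:Mul1,r4:Add1
cycle 7: stall // r0:Add2,r1:3,r2:8,r3:Mul1,r4:Add1
cycle 8: stall // r0:Add2,r1:3,r2:8,r3:Mul1,r4:Add1
cycle 9: CDB Mul2=36; stall // r0:Add2,r1:3,r2:8,r3:Mul1,r4:Add1
cycle 10: stall // r0:Add2,r1:3,r2:8,r3:Mul1,r4:Add1
cycle 11: stall // r0:Add2,r1:3,r2:8,r3:Mul1,r4:Add1
cycle 12: CDB Add1=38; issue SUB r2<-Add1 // r0:Add2,r1:3,r2:Add1,r3:Mul1,r4:38
cycle 13: stall // r0:Add2,r1:3,r2:Add1,r3:Mul1,r4:38
cycle 14: stall // r0:Add2,r1:3,r2:Add1,r3:Mul1,r4:38
cycle 15: CDB Add2=2; issue ADD r4<-Add2 // r0:2,r1:3,r2:Add1,r3:Mul1,r4:Add2

STATUS = TAG Mul1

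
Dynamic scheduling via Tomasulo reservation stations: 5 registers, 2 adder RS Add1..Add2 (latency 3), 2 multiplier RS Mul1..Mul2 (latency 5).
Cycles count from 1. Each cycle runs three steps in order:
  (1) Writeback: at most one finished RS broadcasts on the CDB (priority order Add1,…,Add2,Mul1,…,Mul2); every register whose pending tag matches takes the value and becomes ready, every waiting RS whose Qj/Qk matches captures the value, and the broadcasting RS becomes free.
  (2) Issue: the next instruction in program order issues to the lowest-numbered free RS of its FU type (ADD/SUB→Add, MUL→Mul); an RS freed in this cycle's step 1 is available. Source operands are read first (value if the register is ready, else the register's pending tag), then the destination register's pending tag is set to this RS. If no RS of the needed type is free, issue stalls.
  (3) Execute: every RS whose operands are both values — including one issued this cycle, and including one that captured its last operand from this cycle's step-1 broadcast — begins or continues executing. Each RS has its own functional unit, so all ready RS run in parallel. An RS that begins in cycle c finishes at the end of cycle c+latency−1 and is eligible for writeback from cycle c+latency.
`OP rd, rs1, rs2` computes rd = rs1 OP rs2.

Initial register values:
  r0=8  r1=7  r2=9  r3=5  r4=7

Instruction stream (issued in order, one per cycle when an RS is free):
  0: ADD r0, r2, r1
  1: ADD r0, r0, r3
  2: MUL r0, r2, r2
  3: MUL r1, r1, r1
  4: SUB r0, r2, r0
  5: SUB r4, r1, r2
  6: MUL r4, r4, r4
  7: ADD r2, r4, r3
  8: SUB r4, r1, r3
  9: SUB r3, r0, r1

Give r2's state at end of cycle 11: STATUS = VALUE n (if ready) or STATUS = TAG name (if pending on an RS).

STATUS = TAG Add1

c1: issue ADD r0<-Add1 | r0:Add1,r1:7,r2:9,r3:5,r4:7
c2: issue ADD r0<-Add2 | r0:Add2,r1:7,r2:9,r3:5,r4:7
c3: issue MUL r0<-Mul1 | r0:Mul1,r1:7,r2:9,r3:5,r4:7
c4: CDB Add1=16; issue MUL r1<-Mul2 | r0:Mul1,r1:Mul2,r2:9,r3:5,r4:7
c5: issue SUB r0<-Add1 | r0:Add1,r1:Mul2,r2:9,r3:5,r4:7
c6: stall | r0:Add1,r1:Mul2,r2:9,r3:5,r4:7
c7: CDB Add2=21; issue SUB r4<-Add2 | r0:Add1,r1:Mul2,r2:9,r3:5,r4:Add2
c8: CDB Mul1=81; issue MUL r4<-Mul1 | r0:Add1,r1:Mul2,r2:9,r3:5,r4:Mul1
c9: CDB Mul2=49; stall | r0:Add1,r1:49,r2:9,r3:5,r4:Mul1
c10: stall | r0:Add1,r1:49,r2:9,r3:5,r4:Mul1
c11: CDB Add1=-72; issue ADD r2<-Add1 | r0:-72,r1:49,r2:Add1,r3:5,r4:Mul1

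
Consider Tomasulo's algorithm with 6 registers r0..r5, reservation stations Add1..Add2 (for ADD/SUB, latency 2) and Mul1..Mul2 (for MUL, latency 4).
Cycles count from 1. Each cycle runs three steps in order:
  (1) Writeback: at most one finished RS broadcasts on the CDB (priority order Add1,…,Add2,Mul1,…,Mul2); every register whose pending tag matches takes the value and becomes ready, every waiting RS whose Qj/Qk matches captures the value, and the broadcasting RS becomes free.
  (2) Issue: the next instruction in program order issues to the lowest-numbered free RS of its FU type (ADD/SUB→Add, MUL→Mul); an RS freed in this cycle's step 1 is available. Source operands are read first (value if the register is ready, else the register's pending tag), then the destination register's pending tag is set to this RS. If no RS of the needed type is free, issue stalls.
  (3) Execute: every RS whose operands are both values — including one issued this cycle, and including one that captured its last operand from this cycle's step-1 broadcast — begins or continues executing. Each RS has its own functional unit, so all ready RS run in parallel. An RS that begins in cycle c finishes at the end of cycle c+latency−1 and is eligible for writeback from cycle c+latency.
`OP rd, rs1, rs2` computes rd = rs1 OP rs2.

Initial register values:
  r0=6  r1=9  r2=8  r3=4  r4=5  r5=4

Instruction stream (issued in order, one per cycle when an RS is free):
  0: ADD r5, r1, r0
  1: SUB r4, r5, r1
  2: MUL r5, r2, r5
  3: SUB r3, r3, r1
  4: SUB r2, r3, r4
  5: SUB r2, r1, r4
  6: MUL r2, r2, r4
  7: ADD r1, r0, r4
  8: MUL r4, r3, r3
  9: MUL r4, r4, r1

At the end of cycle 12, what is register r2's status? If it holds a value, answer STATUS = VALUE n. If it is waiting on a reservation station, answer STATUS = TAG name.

STATUS = VALUE 18

  c1: issue ADD r5<-Add1  regs: r0:6,r1:9,r2:8,r3:4,r4:5,r5:Add1
  c2: issue SUB r4<-Add2  regs: r0:6,r1:9,r2:8,r3:4,r4:Add2,r5:Add1
  c3: CDB Add1=15; issue MUL r5<-Mul1  regs: r0:6,r1:9,r2:8,r3:4,r4:Add2,r5:Mul1
  c4: issue SUB r3<-Add1  regs: r0:6,r1:9,r2:8,r3:Add1,r4:Add2,r5:Mul1
  c5: CDB Add2=6; issue SUB r2<-Add2  regs: r0:6,r1:9,r2:Add2,r3:Add1,r4:6,r5:Mul1
  c6: CDB Add1=-5; issue SUB r2<-Add1  regs: r0:6,r1:9,r2:Add1,r3:-5,r4:6,r5:Mul1
  c7: CDB Mul1=120; issue MUL r2<-Mul1  regs: r0:6,r1:9,r2:Mul1,r3:-5,r4:6,r5:120
  c8: CDB Add1=3; issue ADD r1<-Add1  regs: r0:6,r1:Add1,r2:Mul1,r3:-5,r4:6,r5:120
  c9: CDB Add2=-11; issue MUL r4<-Mul2  regs: r0:6,r1:Add1,r2:Mul1,r3:-5,r4:Mul2,r5:120
  c10: CDB Add1=12; stall  regs: r0:6,r1:12,r2:Mul1,r3:-5,r4:Mul2,r5:120
  c11: stall  regs: r0:6,r1:12,r2:Mul1,r3:-5,r4:Mul2,r5:120
  c12: CDB Mul1=18; issue MUL r4<-Mul1  regs: r0:6,r1:12,r2:18,r3:-5,r4:Mul1,r5:120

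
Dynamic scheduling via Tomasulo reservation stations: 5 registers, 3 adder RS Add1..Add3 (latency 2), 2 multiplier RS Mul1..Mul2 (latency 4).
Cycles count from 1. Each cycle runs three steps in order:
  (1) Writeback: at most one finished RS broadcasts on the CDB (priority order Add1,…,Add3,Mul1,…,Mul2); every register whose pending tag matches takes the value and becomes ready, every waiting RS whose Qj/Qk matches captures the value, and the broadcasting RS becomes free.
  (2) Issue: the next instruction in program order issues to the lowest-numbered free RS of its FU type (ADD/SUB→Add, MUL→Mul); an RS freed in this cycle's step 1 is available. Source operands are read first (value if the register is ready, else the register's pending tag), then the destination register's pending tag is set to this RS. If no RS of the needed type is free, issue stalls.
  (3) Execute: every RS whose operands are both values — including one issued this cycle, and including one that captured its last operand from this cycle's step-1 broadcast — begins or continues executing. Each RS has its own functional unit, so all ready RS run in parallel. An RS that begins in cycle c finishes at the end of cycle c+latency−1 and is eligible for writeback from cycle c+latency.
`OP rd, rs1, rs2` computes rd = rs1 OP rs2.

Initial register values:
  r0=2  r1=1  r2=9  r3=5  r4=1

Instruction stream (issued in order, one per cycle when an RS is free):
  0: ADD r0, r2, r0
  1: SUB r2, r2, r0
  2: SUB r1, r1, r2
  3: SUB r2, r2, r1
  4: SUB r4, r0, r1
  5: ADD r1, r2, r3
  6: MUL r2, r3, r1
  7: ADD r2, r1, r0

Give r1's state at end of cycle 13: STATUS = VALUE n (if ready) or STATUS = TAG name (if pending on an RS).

STATUS = VALUE 0

  c1: issue ADD r0<-Add1  regs: r0:Add1,r1:1,r2:9,r3:5,r4:1
  c2: issue SUB r2<-Add2  regs: r0:Add1,r1:1,r2:Add2,r3:5,r4:1
  c3: CDB Add1=11; issue SUB r1<-Add1  regs: r0:11,r1:Add1,r2:Add2,r3:5,r4:1
  c4: issue SUB r2<-Add3  regs: r0:11,r1:Add1,r2:Add3,r3:5,r4:1
  c5: CDB Add2=-2; issue SUB r4<-Add2  regs: r0:11,r1:Add1,r2:Add3,r3:5,r4:Add2
  c6: stall  regs: r0:11,r1:Add1,r2:Add3,r3:5,r4:Add2
  c7: CDB Add1=3; issue ADD r1<-Add1  regs: r0:11,r1:Add1,r2:Add3,r3:5,r4:Add2
  c8: issue MUL r2<-Mul1  regs: r0:11,r1:Add1,r2:Mul1,r3:5,r4:Add2
  c9: CDB Add2=8; issue ADD r2<-Add2  regs: r0:11,r1:Add1,r2:Add2,r3:5,r4:8
  c10: CDB Add3=-5  regs: r0:11,r1:Add1,r2:Add2,r3:5,r4:8
  c11: -  regs: r0:11,r1:Add1,r2:Add2,r3:5,r4:8
  c12: CDB Add1=0  regs: r0:11,r1:0,r2:Add2,r3:5,r4:8
  c13: -  regs: r0:11,r1:0,r2:Add2,r3:5,r4:8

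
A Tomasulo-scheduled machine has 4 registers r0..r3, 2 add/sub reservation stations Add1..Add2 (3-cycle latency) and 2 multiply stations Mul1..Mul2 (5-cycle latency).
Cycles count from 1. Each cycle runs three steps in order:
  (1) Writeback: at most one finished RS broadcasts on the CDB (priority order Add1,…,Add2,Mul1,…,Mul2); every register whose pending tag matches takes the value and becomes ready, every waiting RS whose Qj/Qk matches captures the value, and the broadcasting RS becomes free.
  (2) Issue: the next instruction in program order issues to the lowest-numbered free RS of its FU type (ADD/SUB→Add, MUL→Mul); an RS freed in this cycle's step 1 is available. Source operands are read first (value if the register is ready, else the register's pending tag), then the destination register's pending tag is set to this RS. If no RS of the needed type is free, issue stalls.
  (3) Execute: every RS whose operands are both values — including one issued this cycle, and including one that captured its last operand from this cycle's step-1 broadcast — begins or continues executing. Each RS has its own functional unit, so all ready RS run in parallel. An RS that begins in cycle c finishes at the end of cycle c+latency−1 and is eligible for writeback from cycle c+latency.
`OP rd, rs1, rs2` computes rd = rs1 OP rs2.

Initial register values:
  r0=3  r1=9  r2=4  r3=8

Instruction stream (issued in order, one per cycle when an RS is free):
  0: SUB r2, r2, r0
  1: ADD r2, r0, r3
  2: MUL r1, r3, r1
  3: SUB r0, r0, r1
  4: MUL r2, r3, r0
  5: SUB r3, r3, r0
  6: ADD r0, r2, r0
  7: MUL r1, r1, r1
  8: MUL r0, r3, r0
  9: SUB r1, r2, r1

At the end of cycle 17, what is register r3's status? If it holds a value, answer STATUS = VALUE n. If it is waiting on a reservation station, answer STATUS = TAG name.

STATUS = VALUE 77

  c1: issue SUB r2<-Add1  regs: r0:3,r1:9,r2:Add1,r3:8
  c2: issue ADD r2<-Add2  regs: r0:3,r1:9,r2:Add2,r3:8
  c3: issue MUL r1<-Mul1  regs: r0:3,r1:Mul1,r2:Add2,r3:8
  c4: CDB Add1=1; issue SUB r0<-Add1  regs: r0:Add1,r1:Mul1,r2:Add2,r3:8
  c5: CDB Add2=11; issue MUL r2<-Mul2  regs: r0:Add1,r1:Mul1,r2:Mul2,r3:8
  c6: issue SUB r3<-Add2  regs: r0:Add1,r1:Mul1,r2:Mul2,r3:Add2
  c7: stall  regs: r0:Add1,r1:Mul1,r2:Mul2,r3:Add2
  c8: CDB Mul1=72; stall  regs: r0:Add1,r1:72,r2:Mul2,r3:Add2
  c9: stall  regs: r0:Add1,r1:72,r2:Mul2,r3:Add2
  c10: stall  regs: r0:Add1,r1:72,r2:Mul2,r3:Add2
  c11: CDB Add1=-69; issue ADD r0<-Add1  regs: r0:Add1,r1:72,r2:Mul2,r3:Add2
  c12: issue MUL r1<-Mul1  regs: r0:Add1,r1:Mul1,r2:Mul2,r3:Add2
  c13: stall  regs: r0:Add1,r1:Mul1,r2:Mul2,r3:Add2
  c14: CDB Add2=77; stall  regs: r0:Add1,r1:Mul1,r2:Mul2,r3:77
  c15: stall  regs: r0:Add1,r1:Mul1,r2:Mul2,r3:77
  c16: CDB Mul2=-552; issue MUL r0<-Mul2  regs: r0:Mul2,r1:Mul1,r2:-552,r3:77
  c17: CDB Mul1=5184; issue SUB r1<-Add2  regs: r0:Mul2,r1:Add2,r2:-552,r3:77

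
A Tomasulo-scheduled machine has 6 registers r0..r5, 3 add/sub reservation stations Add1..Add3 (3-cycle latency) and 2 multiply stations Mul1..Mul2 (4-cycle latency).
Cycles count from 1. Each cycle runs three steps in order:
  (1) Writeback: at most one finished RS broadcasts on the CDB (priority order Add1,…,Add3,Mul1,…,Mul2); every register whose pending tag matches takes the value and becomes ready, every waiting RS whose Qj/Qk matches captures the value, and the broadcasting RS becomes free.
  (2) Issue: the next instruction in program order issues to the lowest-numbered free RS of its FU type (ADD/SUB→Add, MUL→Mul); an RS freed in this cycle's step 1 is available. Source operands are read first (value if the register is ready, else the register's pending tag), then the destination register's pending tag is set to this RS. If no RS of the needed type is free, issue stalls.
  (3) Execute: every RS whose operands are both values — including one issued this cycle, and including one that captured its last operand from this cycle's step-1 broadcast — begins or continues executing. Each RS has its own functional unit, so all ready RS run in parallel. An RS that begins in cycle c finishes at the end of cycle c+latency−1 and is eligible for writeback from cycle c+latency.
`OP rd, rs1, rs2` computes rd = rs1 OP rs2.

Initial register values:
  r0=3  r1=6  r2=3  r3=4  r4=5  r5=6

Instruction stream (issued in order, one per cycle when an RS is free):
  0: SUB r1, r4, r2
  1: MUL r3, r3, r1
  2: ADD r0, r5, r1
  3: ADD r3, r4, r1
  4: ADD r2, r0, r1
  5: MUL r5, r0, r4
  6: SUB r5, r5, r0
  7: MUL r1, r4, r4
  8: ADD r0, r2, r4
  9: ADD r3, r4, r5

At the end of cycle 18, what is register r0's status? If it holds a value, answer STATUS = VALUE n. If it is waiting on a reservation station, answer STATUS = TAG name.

c1: issue SUB r1<-Add1 | r0:3,r1:Add1,r2:3,r3:4,r4:5,r5:6
c2: issue MUL r3<-Mul1 | r0:3,r1:Add1,r2:3,r3:Mul1,r4:5,r5:6
c3: issue ADD r0<-Add2 | r0:Add2,r1:Add1,r2:3,r3:Mul1,r4:5,r5:6
c4: CDB Add1=2; issue ADD r3<-Add1 | r0:Add2,r1:2,r2:3,r3:Add1,r4:5,r5:6
c5: issue ADD r2<-Add3 | r0:Add2,r1:2,r2:Add3,r3:Add1,r4:5,r5:6
c6: issue MUL r5<-Mul2 | r0:Add2,r1:2,r2:Add3,r3:Add1,r4:5,r5:Mul2
c7: CDB Add1=7; issue SUB r5<-Add1 | r0:Add2,r1:2,r2:Add3,r3:7,r4:5,r5:Add1
c8: CDB Add2=8; stall | r0:8,r1:2,r2:Add3,r3:7,r4:5,r5:Add1
c9: CDB Mul1=8; issue MUL r1<-Mul1 | r0:8,r1:Mul1,r2:Add3,r3:7,r4:5,r5:Add1
c10: issue ADD r0<-Add2 | r0:Add2,r1:Mul1,r2:Add3,r3:7,r4:5,r5:Add1
c11: CDB Add3=10; issue ADD r3<-Add3 | r0:Add2,r1:Mul1,r2:10,r3:Add3,r4:5,r5:Add1
c12: CDB Mul2=40 | r0:Add2,r1:Mul1,r2:10,r3:Add3,r4:5,r5:Add1
c13: CDB Mul1=25 | r0:Add2,r1:25,r2:10,r3:Add3,r4:5,r5:Add1
c14: CDB Add2=15 | r0:15,r1:25,r2:10,r3:Add3,r4:5,r5:Add1
c15: CDB Add1=32 | r0:15,r1:25,r2:10,r3:Add3,r4:5,r5:32
c16: - | r0:15,r1:25,r2:10,r3:Add3,r4:5,r5:32
c17: - | r0:15,r1:25,r2:10,r3:Add3,r4:5,r5:32
c18: CDB Add3=37 | r0:15,r1:25,r2:10,r3:37,r4:5,r5:32

STATUS = VALUE 15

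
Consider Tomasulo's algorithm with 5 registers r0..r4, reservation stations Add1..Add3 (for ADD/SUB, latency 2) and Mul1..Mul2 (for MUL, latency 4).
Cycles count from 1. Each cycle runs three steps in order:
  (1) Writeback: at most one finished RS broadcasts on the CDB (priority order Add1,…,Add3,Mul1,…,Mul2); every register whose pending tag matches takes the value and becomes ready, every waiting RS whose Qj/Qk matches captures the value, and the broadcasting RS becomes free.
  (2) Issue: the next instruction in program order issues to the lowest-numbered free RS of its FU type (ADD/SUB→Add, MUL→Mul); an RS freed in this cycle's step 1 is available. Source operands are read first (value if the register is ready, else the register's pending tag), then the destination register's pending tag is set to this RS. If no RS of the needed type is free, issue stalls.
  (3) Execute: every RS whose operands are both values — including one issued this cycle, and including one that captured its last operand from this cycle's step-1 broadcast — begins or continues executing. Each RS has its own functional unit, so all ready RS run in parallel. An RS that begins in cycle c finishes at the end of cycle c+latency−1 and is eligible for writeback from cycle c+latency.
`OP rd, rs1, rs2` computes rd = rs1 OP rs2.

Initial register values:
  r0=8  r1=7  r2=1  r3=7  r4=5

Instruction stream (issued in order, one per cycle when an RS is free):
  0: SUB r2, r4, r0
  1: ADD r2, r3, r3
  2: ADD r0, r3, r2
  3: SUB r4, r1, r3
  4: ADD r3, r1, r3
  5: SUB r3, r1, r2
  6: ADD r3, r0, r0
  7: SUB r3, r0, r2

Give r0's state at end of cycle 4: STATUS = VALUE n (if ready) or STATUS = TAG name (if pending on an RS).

  c1: issue SUB r2<-Add1  regs: r0:8,r1:7,r2:Add1,r3:7,r4:5
  c2: issue ADD r2<-Add2  regs: r0:8,r1:7,r2:Add2,r3:7,r4:5
  c3: CDB Add1=-3; issue ADD r0<-Add1  regs: r0:Add1,r1:7,r2:Add2,r3:7,r4:5
  c4: CDB Add2=14; issue SUB r4<-Add2  regs: r0:Add1,r1:7,r2:14,r3:7,r4:Add2

STATUS = TAG Add1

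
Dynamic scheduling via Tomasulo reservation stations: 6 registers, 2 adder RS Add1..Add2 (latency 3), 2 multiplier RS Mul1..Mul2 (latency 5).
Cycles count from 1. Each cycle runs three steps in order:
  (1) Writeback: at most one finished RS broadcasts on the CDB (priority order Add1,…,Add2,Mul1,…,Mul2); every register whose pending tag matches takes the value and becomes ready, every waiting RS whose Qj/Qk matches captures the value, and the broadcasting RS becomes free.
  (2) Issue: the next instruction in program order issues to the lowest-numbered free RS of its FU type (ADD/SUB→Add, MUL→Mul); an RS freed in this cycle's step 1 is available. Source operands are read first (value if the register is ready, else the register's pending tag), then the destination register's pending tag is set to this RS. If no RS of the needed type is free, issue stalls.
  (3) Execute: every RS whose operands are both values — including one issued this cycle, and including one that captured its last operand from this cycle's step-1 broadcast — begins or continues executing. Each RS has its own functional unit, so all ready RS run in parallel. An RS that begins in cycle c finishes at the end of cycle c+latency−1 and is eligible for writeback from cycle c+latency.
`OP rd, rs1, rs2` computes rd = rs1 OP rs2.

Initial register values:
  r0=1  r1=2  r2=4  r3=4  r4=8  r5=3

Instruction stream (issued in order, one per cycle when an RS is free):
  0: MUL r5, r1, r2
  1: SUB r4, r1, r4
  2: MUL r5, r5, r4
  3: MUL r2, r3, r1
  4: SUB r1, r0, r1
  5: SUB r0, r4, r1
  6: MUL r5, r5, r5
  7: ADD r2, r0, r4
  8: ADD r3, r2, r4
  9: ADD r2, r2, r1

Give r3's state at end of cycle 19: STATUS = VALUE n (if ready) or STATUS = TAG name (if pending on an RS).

  c1: issue MUL r5<-Mul1  regs: r0:1,r1:2,r2:4,r3:4,r4:8,r5:Mul1
  c2: issue SUB r4<-Add1  regs: r0:1,r1:2,r2:4,r3:4,r4:Add1,r5:Mul1
  c3: issue MUL r5<-Mul2  regs: r0:1,r1:2,r2:4,r3:4,r4:Add1,r5:Mul2
  c4: stall  regs: r0:1,r1:2,r2:4,r3:4,r4:Add1,r5:Mul2
  c5: CDB Add1=-6; stall  regs: r0:1,r1:2,r2:4,r3:4,r4:-6,r5:Mul2
  c6: CDB Mul1=8; issue MUL r2<-Mul1  regs: r0:1,r1:2,r2:Mul1,r3:4,r4:-6,r5:Mul2
  c7: issue SUB r1<-Add1  regs: r0:1,r1:Add1,r2:Mul1,r3:4,r4:-6,r5:Mul2
  c8: issue SUB r0<-Add2  regs: r0:Add2,r1:Add1,r2:Mul1,r3:4,r4:-6,r5:Mul2
  c9: stall  regs: r0:Add2,r1:Add1,r2:Mul1,r3:4,r4:-6,r5:Mul2
  c10: CDB Add1=-1; stall  regs: r0:Add2,r1:-1,r2:Mul1,r3:4,r4:-6,r5:Mul2
  c11: CDB Mul1=8; issue MUL r5<-Mul1  regs: r0:Add2,r1:-1,r2:8,r3:4,r4:-6,r5:Mul1
  c12: CDB Mul2=-48; issue ADD r2<-Add1  regs: r0:Add2,r1:-1,r2:Add1,r3:4,r4:-6,r5:Mul1
  c13: CDB Add2=-5; issue ADD r3<-Add2  regs: r0:-5,r1:-1,r2:Add1,r3:Add2,r4:-6,r5:Mul1
  c14: stall  regs: r0:-5,r1:-1,r2:Add1,r3:Add2,r4:-6,r5:Mul1
  c15: stall  regs: r0:-5,r1:-1,r2:Add1,r3:Add2,r4:-6,r5:Mul1
  c16: CDB Add1=-11; issue ADD r2<-Add1  regs: r0:-5,r1:-1,r2:Add1,r3:Add2,r4:-6,r5:Mul1
  c17: CDB Mul1=2304  regs: r0:-5,r1:-1,r2:Add1,r3:Add2,r4:-6,r5:2304
  c18: -  regs: r0:-5,r1:-1,r2:Add1,r3:Add2,r4:-6,r5:2304
  c19: CDB Add1=-12  regs: r0:-5,r1:-1,r2:-12,r3:Add2,r4:-6,r5:2304

STATUS = TAG Add2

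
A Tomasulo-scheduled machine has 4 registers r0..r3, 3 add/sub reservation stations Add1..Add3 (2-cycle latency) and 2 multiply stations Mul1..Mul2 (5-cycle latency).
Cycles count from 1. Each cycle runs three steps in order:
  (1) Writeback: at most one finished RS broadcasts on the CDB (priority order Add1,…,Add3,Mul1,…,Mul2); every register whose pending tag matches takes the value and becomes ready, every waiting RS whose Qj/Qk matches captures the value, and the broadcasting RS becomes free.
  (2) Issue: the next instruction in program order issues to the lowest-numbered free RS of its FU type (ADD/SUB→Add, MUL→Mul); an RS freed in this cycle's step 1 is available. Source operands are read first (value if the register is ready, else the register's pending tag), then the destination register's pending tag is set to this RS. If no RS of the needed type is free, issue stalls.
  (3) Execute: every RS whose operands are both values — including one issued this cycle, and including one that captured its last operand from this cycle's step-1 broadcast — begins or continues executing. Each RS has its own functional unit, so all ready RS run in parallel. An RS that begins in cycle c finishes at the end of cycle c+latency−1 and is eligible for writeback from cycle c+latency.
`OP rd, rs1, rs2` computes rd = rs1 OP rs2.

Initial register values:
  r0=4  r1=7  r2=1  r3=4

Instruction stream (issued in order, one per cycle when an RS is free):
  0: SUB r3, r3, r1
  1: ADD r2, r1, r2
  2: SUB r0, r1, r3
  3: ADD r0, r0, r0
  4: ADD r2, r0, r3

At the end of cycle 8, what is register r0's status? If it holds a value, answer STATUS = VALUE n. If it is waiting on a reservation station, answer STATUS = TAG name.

  c1: issue SUB r3<-Add1  regs: r0:4,r1:7,r2:1,r3:Add1
  c2: issue ADD r2<-Add2  regs: r0:4,r1:7,r2:Add2,r3:Add1
  c3: CDB Add1=-3; issue SUB r0<-Add1  regs: r0:Add1,r1:7,r2:Add2,r3:-3
  c4: CDB Add2=8; issue ADD r0<-Add2  regs: r0:Add2,r1:7,r2:8,r3:-3
  c5: CDB Add1=10; issue ADD r2<-Add1  regs: r0:Add2,r1:7,r2:Add1,r3:-3
  c6: -  regs: r0:Add2,r1:7,r2:Add1,r3:-3
  c7: CDB Add2=20  regs: r0:20,r1:7,r2:Add1,r3:-3
  c8: -  regs: r0:20,r1:7,r2:Add1,r3:-3

STATUS = VALUE 20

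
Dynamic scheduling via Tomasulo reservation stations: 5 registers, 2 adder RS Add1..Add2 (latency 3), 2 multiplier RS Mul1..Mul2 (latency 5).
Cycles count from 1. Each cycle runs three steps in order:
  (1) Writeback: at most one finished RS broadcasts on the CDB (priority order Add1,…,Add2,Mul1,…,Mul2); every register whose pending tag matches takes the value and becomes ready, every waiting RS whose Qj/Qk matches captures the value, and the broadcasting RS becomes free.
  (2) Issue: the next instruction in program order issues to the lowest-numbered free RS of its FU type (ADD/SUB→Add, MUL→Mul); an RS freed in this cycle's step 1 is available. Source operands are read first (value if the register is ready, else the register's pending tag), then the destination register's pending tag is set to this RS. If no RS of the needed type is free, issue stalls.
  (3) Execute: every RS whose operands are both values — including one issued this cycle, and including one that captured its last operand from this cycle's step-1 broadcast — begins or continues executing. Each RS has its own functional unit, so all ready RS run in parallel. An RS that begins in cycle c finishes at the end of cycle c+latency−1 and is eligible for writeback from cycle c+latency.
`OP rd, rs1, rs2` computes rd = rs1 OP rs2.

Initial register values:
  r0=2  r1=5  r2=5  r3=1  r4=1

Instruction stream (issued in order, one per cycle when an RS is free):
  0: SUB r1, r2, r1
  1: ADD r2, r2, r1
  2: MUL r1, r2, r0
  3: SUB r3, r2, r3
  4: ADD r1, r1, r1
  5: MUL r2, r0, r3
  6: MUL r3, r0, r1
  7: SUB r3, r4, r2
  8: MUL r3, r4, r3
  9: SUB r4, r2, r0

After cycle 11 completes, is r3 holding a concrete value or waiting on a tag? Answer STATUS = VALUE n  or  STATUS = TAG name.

STATUS = VALUE 4

c1: issue SUB r1<-Add1 | r0:2,r1:Add1,r2:5,r3:1,r4:1
c2: issue ADD r2<-Add2 | r0:2,r1:Add1,r2:Add2,r3:1,r4:1
c3: issue MUL r1<-Mul1 | r0:2,r1:Mul1,r2:Add2,r3:1,r4:1
c4: CDB Add1=0; issue SUB r3<-Add1 | r0:2,r1:Mul1,r2:Add2,r3:Add1,r4:1
c5: stall | r0:2,r1:Mul1,r2:Add2,r3:Add1,r4:1
c6: stall | r0:2,r1:Mul1,r2:Add2,r3:Add1,r4:1
c7: CDB Add2=5; issue ADD r1<-Add2 | r0:2,r1:Add2,r2:5,r3:Add1,r4:1
c8: issue MUL r2<-Mul2 | r0:2,r1:Add2,r2:Mul2,r3:Add1,r4:1
c9: stall | r0:2,r1:Add2,r2:Mul2,r3:Add1,r4:1
c10: CDB Add1=4; stall | r0:2,r1:Add2,r2:Mul2,r3:4,r4:1
c11: stall | r0:2,r1:Add2,r2:Mul2,r3:4,r4:1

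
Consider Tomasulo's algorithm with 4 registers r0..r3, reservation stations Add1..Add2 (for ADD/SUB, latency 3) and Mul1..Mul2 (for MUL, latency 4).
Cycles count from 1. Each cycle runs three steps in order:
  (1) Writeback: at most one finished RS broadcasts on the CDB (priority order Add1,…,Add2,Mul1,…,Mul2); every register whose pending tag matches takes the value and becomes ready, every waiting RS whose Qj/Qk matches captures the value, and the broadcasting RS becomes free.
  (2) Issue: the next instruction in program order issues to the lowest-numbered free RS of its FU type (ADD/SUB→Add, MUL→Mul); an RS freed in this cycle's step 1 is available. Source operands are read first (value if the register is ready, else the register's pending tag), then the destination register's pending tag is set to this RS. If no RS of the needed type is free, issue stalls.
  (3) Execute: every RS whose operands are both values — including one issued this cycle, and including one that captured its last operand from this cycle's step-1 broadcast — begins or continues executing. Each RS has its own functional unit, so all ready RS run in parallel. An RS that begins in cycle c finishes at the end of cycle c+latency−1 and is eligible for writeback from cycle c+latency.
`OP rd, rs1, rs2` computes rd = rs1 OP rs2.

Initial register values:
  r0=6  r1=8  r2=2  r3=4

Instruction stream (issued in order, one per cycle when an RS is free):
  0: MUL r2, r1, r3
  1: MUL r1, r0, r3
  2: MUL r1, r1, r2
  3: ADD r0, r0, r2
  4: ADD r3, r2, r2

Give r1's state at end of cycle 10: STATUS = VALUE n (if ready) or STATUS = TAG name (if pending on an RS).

  c1: issue MUL r2<-Mul1  regs: r0:6,r1:8,r2:Mul1,r3:4
  c2: issue MUL r1<-Mul2  regs: r0:6,r1:Mul2,r2:Mul1,r3:4
  c3: stall  regs: r0:6,r1:Mul2,r2:Mul1,r3:4
  c4: stall  regs: r0:6,r1:Mul2,r2:Mul1,r3:4
  c5: CDB Mul1=32; issue MUL r1<-Mul1  regs: r0:6,r1:Mul1,r2:32,r3:4
  c6: CDB Mul2=24; issue ADD r0<-Add1  regs: r0:Add1,r1:Mul1,r2:32,r3:4
  c7: issue ADD r3<-Add2  regs: r0:Add1,r1:Mul1,r2:32,r3:Add2
  c8: -  regs: r0:Add1,r1:Mul1,r2:32,r3:Add2
  c9: CDB Add1=38  regs: r0:38,r1:Mul1,r2:32,r3:Add2
  c10: CDB Add2=64  regs: r0:38,r1:Mul1,r2:32,r3:64

STATUS = TAG Mul1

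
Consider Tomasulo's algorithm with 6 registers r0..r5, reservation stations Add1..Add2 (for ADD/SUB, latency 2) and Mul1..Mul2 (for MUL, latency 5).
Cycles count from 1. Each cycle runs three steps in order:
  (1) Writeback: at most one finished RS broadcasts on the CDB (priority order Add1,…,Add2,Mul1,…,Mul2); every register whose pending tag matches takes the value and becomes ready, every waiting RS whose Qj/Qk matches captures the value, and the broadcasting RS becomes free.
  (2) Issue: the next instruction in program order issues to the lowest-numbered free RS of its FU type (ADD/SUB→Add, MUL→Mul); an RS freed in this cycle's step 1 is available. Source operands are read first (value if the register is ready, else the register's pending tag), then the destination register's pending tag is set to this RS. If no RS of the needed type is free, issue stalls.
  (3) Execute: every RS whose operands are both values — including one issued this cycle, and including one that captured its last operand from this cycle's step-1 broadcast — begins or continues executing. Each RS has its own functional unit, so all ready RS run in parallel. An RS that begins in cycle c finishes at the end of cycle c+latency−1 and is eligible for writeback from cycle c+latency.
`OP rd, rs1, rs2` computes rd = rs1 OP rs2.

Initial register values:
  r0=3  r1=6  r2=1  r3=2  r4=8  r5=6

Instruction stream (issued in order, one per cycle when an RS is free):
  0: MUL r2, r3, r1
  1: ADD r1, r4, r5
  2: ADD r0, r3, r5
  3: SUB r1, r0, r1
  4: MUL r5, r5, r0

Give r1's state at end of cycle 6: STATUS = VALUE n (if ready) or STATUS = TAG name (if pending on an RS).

  c1: issue MUL r2<-Mul1  regs: r0:3,r1:6,r2:Mul1,r3:2,r4:8,r5:6
  c2: issue ADD r1<-Add1  regs: r0:3,r1:Add1,r2:Mul1,r3:2,r4:8,r5:6
  c3: issue ADD r0<-Add2  regs: r0:Add2,r1:Add1,r2:Mul1,r3:2,r4:8,r5:6
  c4: CDB Add1=14; issue SUB r1<-Add1  regs: r0:Add2,r1:Add1,r2:Mul1,r3:2,r4:8,r5:6
  c5: CDB Add2=8; issue MUL r5<-Mul2  regs: r0:8,r1:Add1,r2:Mul1,r3:2,r4:8,r5:Mul2
  c6: CDB Mul1=12  regs: r0:8,r1:Add1,r2:12,r3:2,r4:8,r5:Mul2

STATUS = TAG Add1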